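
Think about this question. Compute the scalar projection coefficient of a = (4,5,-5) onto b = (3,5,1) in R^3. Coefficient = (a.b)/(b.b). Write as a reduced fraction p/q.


Projection coefficient = (a . b) / (b . b)
a . b = 4*3 + 5*5 + (-5)*1
= 12 + 25 + (-5) = 32
b . b = 3^2 + 5^2 + 1^2
= 9 + 25 + 1 = 35
Coefficient = 32/35
In lowest terms: 32/35


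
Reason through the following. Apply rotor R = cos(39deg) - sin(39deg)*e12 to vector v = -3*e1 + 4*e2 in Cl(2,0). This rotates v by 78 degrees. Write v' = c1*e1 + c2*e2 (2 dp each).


Rotor R = cos(39deg) - sin(39deg)*e12
Rotation angle theta = 2 * 39 = 78 degrees
v' = R*v*~R rotates v by theta.
cos(78deg) = 0.2079, sin(78deg) = 0.9781
v'_1 = -3*cos(78deg) - 4*sin(78deg)
= -3*0.2079 - 4*0.9781
= -4.54
v'_2 = -3*sin(78deg) + 4*cos(78deg)
= -3*0.9781 + 4*0.2079
= -2.10
v' = -4.54*e1 - 2.10*e2


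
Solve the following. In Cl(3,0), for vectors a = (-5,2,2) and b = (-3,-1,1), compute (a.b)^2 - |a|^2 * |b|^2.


a . b = (-5)*(-3) + 2*(-1) + 2*1
= 15 + (-2) + 2 = 15
|a|^2 = (-5)^2 + 2^2 + 2^2 = 33
|b|^2 = (-3)^2 + (-1)^2 + 1^2 = 11
(a.b)^2 = 15^2 = 225
|a|^2 * |b|^2 = 33 * 11 = 363
Result = 225 - 363 = -138


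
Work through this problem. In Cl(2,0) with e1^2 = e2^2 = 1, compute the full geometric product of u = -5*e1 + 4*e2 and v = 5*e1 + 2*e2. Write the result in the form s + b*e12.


Expand: (-5*e1 + 4*e2)(5*e1 + 2*e2)
= (-5)*5*e1e1 + (-5)*2*e1e2 + 4*5*e2e1 + 4*2*e2e2
Using e1^2 = e2^2 = 1, e2e1 = -e1e2:
Scalar part s = (-5)*5 + 4*2 = -25 + 8 = -17
Bivector part b = (-5)*2 - 4*5 = -10 - 20 = -30
uv = -17 - 30*e12


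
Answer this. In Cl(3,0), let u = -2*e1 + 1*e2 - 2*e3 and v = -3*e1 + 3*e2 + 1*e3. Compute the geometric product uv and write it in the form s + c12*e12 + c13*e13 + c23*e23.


In Cl(3,0): e_i^2 = 1, e_ie_j = -e_je_i for i != j.
Scalar part = u . v = (-2)*(-3) + 1*3 + (-2)*1
= 6 + 3 + (-2) = 7
e12 coeff = (-2)*3 - 1*(-3) = -6 - (-3) = -3
e13 coeff = (-2)*1 - (-2)*(-3) = -2 - 6 = -8
e23 coeff = 1*1 - (-2)*3 = 1 - (-6) = 7
uv = 7 - 3*e12 - 8*e13 + 7*e23


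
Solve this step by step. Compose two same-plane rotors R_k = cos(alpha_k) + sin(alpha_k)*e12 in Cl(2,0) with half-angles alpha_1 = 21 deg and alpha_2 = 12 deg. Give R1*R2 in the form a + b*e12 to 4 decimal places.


Same-plane rotors commute and their half-angles add:
R1*R2 = cos(a1 + a2) + sin(a1 + a2)*e12.
a1 + a2 = 21 + 12 = 33 deg
cos(33 deg) = 0.8387
sin(33 deg) = 0.5446
R1*R2 = 0.8387 + 0.5446*e12


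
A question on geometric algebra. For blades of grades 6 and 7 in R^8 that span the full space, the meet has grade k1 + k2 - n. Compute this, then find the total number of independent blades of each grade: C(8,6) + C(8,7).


Meet grade = grade(A) + grade(B) - n
= 6 + 7 - 8 = 5
C(8,6) = 28
C(8,7) = 8
dim_A + dim_B = 28 + 8 = 36


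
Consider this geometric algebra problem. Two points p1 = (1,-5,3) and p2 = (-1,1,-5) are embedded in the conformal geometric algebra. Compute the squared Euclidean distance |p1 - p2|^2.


p1 - p2 = (2, -6, 8)
|p1 - p2|^2 = 2^2 + (-6)^2 + 8^2
= 4 + 36 + 64
= 104


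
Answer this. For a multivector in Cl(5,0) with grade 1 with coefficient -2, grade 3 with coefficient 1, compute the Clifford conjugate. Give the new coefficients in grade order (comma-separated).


Clifford conjugate sign for grade k: (-1)^(k(k+1)/2)
Grade 1: (-1)^(1*2/2) = (-1)^1 = -1, coeff -2 -> 2
Grade 3: (-1)^(3*4/2) = (-1)^6 = 1, coeff 1 -> 1
Conjugated coefficients: 2, 1


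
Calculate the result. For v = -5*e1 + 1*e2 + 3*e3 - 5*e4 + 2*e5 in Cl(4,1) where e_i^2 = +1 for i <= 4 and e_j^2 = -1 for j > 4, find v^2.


v^2 = sum of c_i^2 * e_i^2
Positive signature terms (e_i^2 = +1): (-5)^2 + 1^2 + 3^2 + (-5)^2 = 60
Negative signature terms (e_j^2 = -1): 2^2 = 4
v^2 = 60 - 4 = 56


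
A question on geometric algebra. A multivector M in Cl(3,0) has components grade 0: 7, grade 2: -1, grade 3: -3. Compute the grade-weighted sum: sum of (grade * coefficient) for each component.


Grade-weighted sum = sum of grade_k * coefficient_k
0*7 = 0
2*(-1) = -2
3*(-3) = -9
Total = 0 + (-2) + (-9) = -11


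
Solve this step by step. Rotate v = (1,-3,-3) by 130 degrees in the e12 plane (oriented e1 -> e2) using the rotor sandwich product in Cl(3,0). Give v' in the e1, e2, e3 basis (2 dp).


Rotor R = cos(65deg) - sin(65deg)*e12
Rotation angle theta = 2 * 65 = 130 degrees in the e12 plane (e1 -> e2).
The component perpendicular to the plane (e3) is invariant: v'_3 = v3 = -3.00
cos(130deg) = -0.6428, sin(130deg) = 0.7660
v'_1 = v1*cos(theta) - v2*sin(theta) = 1*(-0.6428) - (-3)*0.7660 = 1.66
v'_2 = v1*sin(theta) + v2*cos(theta) = 1*0.7660 + (-3)*(-0.6428) = 2.69
v' = 1.66*e1 + 2.69*e2 - 3.00*e3


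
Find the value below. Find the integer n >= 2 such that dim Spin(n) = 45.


dim Spin(n) = dim so(n) = n(n-1)/2.
Solve n(n-1)/2 = 45, i.e. n^2 - n - 90 = 0.
Discriminant = 1 + 8*45 = 361
n = (1 + sqrt(361))/2 = (1 + 19)/2 = 10


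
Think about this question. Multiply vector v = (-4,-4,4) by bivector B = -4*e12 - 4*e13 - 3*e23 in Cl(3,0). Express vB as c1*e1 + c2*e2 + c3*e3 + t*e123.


vB has grade-1 (vector) and grade-3 (trivector) parts: vB = (v _| B) + (v ^ B).
Vector part <vB>_1:
  e1: -v2*b12 - v3*b13 = -(-4)*(-4) - (4)*(-4) = 0
  e2: v1*b12 - v3*b23 = (-4)*(-4) - (4)*(-3) = 28
  e3: v1*b13 + v2*b23 = (-4)*(-4) + (-4)*(-3) = 28
Trivector part <vB>_3:
  e123: v1*b23 - v2*b13 + v3*b12 = (-4)*(-3) - (-4)*(-4) + (4)*(-4) = -20
vB = 0*e1 + 28*e2 + 28*e3 - 20*e123


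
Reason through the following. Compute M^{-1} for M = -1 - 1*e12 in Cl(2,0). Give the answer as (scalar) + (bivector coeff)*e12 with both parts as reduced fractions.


M = -1 - 1*e12, where e12^2 = -1.
Since M commutes with its reverse ~M = a - b*e12, M * ~M = a^2 - b^2*e12^2 = a^2 + b^2.
So M^{-1} = ~M / (a^2 + b^2) = (a - b*e12)/(a^2 + b^2).
a^2 + b^2 = 1 + 1 = 2
Scalar part = -1/2 = -1/2
Bivector coeff = 1/2 = 1/2
M^{-1} = -1/2 + 1/2*e12


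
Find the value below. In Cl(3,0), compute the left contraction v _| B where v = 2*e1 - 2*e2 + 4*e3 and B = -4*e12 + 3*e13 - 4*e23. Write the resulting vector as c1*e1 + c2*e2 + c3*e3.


Left contraction v _| B = <vB>_1 (grade-1 part of the geometric product vB).
Using e1_|e12 = e2, e2_|e12 = -e1, e1_|e13 = e3, e3_|e13 = -e1, e2_|e23 = e3, e3_|e23 = -e2:
e1 coeff: -v2*b12 - v3*b13 = -(-2)*(-4) - (4)*(3) = -20
e2 coeff: v1*b12 - v3*b23 = (2)*(-4) - (4)*(-4) = 8
e3 coeff: v1*b13 + v2*b23 = (2)*(3) + (-2)*(-4) = 14
v _| B = -20*e1 + 8*e2 + 14*e3


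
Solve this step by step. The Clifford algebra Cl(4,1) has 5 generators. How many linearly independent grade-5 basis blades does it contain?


Number of grade-k basis blades in Cl(p,q) with n = p + q is C(n, k).
n = 4 + 1 = 5
C(5, 5) = 5! / (5! * 0!)
= 120 / (120 * 1)
= 1


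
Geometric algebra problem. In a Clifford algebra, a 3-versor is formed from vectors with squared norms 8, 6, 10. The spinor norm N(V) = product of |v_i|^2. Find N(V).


Spinor norm N(V) = |v1|^2 * |v2|^2 * ... * |v3|^2
= 8 * 6 * 10
Running product: 8, 48, 480
N(V) = 480


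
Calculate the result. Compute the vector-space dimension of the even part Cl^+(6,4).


Even subalgebra dimension = 2^(n-1)
n = 6 + 4 = 10
2^(10 - 1) = 2^9 = 512
Verification: sum of C(10,k) for even k = 1 + 45 + 210 + 210 + 45 + 1 = 512
Result = 512


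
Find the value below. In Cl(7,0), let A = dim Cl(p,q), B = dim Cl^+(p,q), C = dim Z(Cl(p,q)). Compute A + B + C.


n = 7 + 0 = 7
Total dim = 2^7 = 128
Even subalgebra dim = 2^6 = 64
n is odd, so center dim = 2
Sum = 128 + 64 + 2 = 194


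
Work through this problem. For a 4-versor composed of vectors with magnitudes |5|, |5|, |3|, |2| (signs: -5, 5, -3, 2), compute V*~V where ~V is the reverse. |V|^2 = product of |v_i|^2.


Each vector v_i has |v_i|^2 = s_i^2
Squared scales: (-5)^2 = 25, 5^2 = 25, (-3)^2 = 9, 2^2 = 4
|V|^2 = 25 * 25 * 9 * 4
= 22500


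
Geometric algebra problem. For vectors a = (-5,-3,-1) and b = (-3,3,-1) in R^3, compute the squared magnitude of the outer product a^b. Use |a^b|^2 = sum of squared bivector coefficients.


a wedge b = (a1*b2 - a2*b1)*e12 + (a1*b3 - a3*b1)*e13 + (a2*b3 - a3*b2)*e23
e12 coeff: (-5)*3 - (-3)*(-3) = -15 - 9 = -24
e13 coeff: (-5)*(-1) - (-1)*(-3) = 5 - 3 = 2
e23 coeff: (-3)*(-1) - (-1)*3 = 3 - (-3) = 6
|a wedge b|^2 = (-24)^2 + 2^2 + 6^2
= 576 + 4 + 36
= 616


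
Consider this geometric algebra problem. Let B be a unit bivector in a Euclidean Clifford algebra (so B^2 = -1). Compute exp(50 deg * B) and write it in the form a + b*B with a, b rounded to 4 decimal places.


For a unit bivector B with B^2 = -1, the exponential series gives
e^(theta*B) = cos(theta) + sin(theta)*B (the GA analogue of Euler's formula).
theta = 50 degrees = 0.872665 rad
cos(50 deg) = 0.6428
sin(50 deg) = 0.7660
exp(theta*B) = 0.6428 + 0.7660*B


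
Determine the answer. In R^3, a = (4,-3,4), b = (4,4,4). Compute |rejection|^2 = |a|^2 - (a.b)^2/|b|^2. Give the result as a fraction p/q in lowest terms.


|a|^2 = 4^2 + (-3)^2 + 4^2 = 41
|b|^2 = 4^2 + 4^2 + 4^2 = 48
a . b = 4*4 + (-3)*4 + 4*4 = 20
(a.b)^2 = 20^2 = 400
|rej|^2 = 41 - 400/48
= (1968 - 400)/48
= 1568/48
In lowest terms: 98/3


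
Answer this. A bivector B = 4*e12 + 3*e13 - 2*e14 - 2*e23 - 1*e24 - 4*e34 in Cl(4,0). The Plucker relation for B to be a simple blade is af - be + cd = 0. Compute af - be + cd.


Plucker relation: af - be + cd
a*f = 4*(-4) = -16
b*e = 3*(-1) = -3
c*d = (-2)*(-2) = 4
af - be + cd = -16 - (-3) + 4
= -9


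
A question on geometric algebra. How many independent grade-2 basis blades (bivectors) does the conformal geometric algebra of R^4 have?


The conformal model of R^4 uses Cl(5,1) with m = 4 + 2 = 6 generators.
Number of grade-2 blades = C(m, 2) = C(6, 2)
= 6*5/2 = 15


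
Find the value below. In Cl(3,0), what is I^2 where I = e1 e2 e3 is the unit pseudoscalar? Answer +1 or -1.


The pseudoscalar I = e1...e_n (product of all n generators) of Cl(p,q) satisfies I^2 = (-1)^(q + n(n-1)/2).
p = 3, q = 0, n = p + q = 3
n(n-1)/2 = 3 * 2 / 2 = 3
Exponent = q + n(n-1)/2 = 0 + 3 = 3
I^2 = (-1)^3 = -1


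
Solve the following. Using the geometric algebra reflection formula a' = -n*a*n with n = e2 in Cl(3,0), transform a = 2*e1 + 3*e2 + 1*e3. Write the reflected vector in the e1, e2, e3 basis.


Reflection formula: a' = -n*a*n, with n = e2 (unit vector, n^2 = 1).
For reflection through hyperplane perp to e2:
The component along e2 flips sign, others stay.
a = (2, 3, 1)
a' = (2, -3, 1)
a' = 2*e1 - 3*e2 + 1*e3


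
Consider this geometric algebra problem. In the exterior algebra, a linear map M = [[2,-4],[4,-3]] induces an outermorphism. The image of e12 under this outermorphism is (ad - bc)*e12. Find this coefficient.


The outermorphism of a linear map f sends e1^e2 to f(e1)^f(e2).
f(e1) = 2*e1 + 4*e2
f(e2) = -4*e1 - 3*e2
f(e1) ^ f(e2) = (2*e1 + 4*e2) ^ (-4*e1 - 3*e2)
= 2*(-3)*e12 + 4*(-4)*e21
= (-6 - (-16))*e12
= 10*e12
Coefficient = 10


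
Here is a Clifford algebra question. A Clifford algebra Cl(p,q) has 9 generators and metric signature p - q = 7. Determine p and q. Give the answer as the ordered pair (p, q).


We need p + q = 9 and p - q = 7.
Adding: 2p = 9 + 7 = 16, so p = 8.
Then q = 9 - 8 = 1.
(p, q) = (8, 1)


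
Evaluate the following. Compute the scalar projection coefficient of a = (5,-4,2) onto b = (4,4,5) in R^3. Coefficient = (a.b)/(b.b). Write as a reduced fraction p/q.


Projection coefficient = (a . b) / (b . b)
a . b = 5*4 + (-4)*4 + 2*5
= 20 + (-16) + 10 = 14
b . b = 4^2 + 4^2 + 5^2
= 16 + 16 + 25 = 57
Coefficient = 14/57
In lowest terms: 14/57


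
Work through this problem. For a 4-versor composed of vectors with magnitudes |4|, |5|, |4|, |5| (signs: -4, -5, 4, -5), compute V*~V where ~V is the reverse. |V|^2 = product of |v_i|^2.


Each vector v_i has |v_i|^2 = s_i^2
Squared scales: (-4)^2 = 16, (-5)^2 = 25, 4^2 = 16, (-5)^2 = 25
|V|^2 = 16 * 25 * 16 * 25
= 160000


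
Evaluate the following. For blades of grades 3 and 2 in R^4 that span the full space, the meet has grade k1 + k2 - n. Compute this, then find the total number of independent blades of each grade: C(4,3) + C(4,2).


Meet grade = grade(A) + grade(B) - n
= 3 + 2 - 4 = 1
C(4,3) = 4
C(4,2) = 6
dim_A + dim_B = 4 + 6 = 10


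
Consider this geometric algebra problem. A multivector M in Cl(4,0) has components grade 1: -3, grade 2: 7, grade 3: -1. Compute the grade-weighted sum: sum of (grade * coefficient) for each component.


Grade-weighted sum = sum of grade_k * coefficient_k
1*(-3) = -3
2*7 = 14
3*(-1) = -3
Total = -3 + 14 + (-3) = 8


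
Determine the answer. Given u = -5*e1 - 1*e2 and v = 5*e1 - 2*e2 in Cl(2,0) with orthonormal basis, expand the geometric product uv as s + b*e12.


Expand: (-5*e1 - 1*e2)(5*e1 - 2*e2)
= (-5)*5*e1e1 + (-5)*(-2)*e1e2 + (-1)*5*e2e1 + (-1)*(-2)*e2e2
Using e1^2 = e2^2 = 1, e2e1 = -e1e2:
Scalar part s = (-5)*5 + (-1)*(-2) = -25 + 2 = -23
Bivector part b = (-5)*(-2) - (-1)*5 = 10 - (-5) = 15
uv = -23 + 15*e12


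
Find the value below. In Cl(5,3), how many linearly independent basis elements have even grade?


Even subalgebra dimension = 2^(n-1)
n = 5 + 3 = 8
2^(8 - 1) = 2^7 = 128
Verification: sum of C(8,k) for even k = 1 + 28 + 70 + 28 + 1 = 128
Result = 128


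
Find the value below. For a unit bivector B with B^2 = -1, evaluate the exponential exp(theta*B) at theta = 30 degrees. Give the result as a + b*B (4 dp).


For a unit bivector B with B^2 = -1, the exponential series gives
e^(theta*B) = cos(theta) + sin(theta)*B (the GA analogue of Euler's formula).
theta = 30 degrees = 0.523599 rad
cos(30 deg) = 0.8660
sin(30 deg) = 0.5000
exp(theta*B) = 0.8660 + 0.5000*B


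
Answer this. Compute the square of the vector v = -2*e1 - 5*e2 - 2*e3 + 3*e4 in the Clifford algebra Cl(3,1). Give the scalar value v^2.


v^2 = sum of c_i^2 * e_i^2
Positive signature terms (e_i^2 = +1): (-2)^2 + (-5)^2 + (-2)^2 = 33
Negative signature terms (e_j^2 = -1): 3^2 = 9
v^2 = 33 - 9 = 24


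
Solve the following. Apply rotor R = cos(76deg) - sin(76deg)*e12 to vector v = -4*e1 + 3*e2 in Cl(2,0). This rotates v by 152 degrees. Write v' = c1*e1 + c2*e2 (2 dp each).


Rotor R = cos(76deg) - sin(76deg)*e12
Rotation angle theta = 2 * 76 = 152 degrees
v' = R*v*~R rotates v by theta.
cos(152deg) = -0.8829, sin(152deg) = 0.4695
v'_1 = -4*cos(152deg) - 3*sin(152deg)
= -4*(-0.8829) - 3*0.4695
= 2.12
v'_2 = -4*sin(152deg) + 3*cos(152deg)
= -4*0.4695 + 3*(-0.8829)
= -4.53
v' = 2.12*e1 - 4.53*e2


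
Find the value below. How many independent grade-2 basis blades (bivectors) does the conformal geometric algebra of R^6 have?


The conformal model of R^6 uses Cl(7,1) with m = 6 + 2 = 8 generators.
Number of grade-2 blades = C(m, 2) = C(8, 2)
= 8*7/2 = 28


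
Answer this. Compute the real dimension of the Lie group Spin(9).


Spin(n) double-covers SO(n); both have Lie algebra so(n) of dimension n(n-1)/2.
n = 9
n(n-1) = 9 * 8 = 72
dim Spin(9) = 72/2 = 36


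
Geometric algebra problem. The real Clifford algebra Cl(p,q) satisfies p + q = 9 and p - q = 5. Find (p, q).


We need p + q = 9 and p - q = 5.
Adding: 2p = 9 + 5 = 14, so p = 7.
Then q = 9 - 7 = 2.
(p, q) = (7, 2)


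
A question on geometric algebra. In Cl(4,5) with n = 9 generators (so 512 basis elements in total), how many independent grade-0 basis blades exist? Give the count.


Number of grade-k basis blades in Cl(p,q) with n = p + q is C(n, k).
n = 4 + 5 = 9
C(9, 0) = 9! / (0! * 9!)
= 362880 / (1 * 362880)
= 1


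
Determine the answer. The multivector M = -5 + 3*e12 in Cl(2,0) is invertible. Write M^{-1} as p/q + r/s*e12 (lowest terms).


M = -5 + 3*e12, where e12^2 = -1.
Since M commutes with its reverse ~M = a - b*e12, M * ~M = a^2 - b^2*e12^2 = a^2 + b^2.
So M^{-1} = ~M / (a^2 + b^2) = (a - b*e12)/(a^2 + b^2).
a^2 + b^2 = 25 + 9 = 34
Scalar part = -5/34 = -5/34
Bivector coeff = -3/34 = -3/34
M^{-1} = -5/34 - 3/34*e12


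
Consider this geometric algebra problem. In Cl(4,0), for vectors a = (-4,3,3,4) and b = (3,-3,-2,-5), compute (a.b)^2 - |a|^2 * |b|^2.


a . b = (-4)*3 + 3*(-3) + 3*(-2) + 4*(-5)
= -12 + (-9) + (-6) + (-20) = -47
|a|^2 = (-4)^2 + 3^2 + 3^2 + 4^2 = 50
|b|^2 = 3^2 + (-3)^2 + (-2)^2 + (-5)^2 = 47
(a.b)^2 = (-47)^2 = 2209
|a|^2 * |b|^2 = 50 * 47 = 2350
Result = 2209 - 2350 = -141


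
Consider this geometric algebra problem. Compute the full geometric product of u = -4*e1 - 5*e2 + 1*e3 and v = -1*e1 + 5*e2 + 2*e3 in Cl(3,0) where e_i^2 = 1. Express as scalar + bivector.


In Cl(3,0): e_i^2 = 1, e_ie_j = -e_je_i for i != j.
Scalar part = u . v = (-4)*(-1) + (-5)*5 + 1*2
= 4 + (-25) + 2 = -19
e12 coeff = (-4)*5 - (-5)*(-1) = -20 - 5 = -25
e13 coeff = (-4)*2 - 1*(-1) = -8 - (-1) = -7
e23 coeff = (-5)*2 - 1*5 = -10 - 5 = -15
uv = -19 - 25*e12 - 7*e13 - 15*e23


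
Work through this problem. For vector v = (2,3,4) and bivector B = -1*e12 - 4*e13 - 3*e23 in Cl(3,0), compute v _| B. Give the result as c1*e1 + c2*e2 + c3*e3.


Left contraction v _| B = <vB>_1 (grade-1 part of the geometric product vB).
Using e1_|e12 = e2, e2_|e12 = -e1, e1_|e13 = e3, e3_|e13 = -e1, e2_|e23 = e3, e3_|e23 = -e2:
e1 coeff: -v2*b12 - v3*b13 = -(3)*(-1) - (4)*(-4) = 19
e2 coeff: v1*b12 - v3*b23 = (2)*(-1) - (4)*(-3) = 10
e3 coeff: v1*b13 + v2*b23 = (2)*(-4) + (3)*(-3) = -17
v _| B = 19*e1 + 10*e2 - 17*e3


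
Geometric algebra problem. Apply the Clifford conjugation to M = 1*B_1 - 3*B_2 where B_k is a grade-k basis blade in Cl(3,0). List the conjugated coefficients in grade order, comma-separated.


Clifford conjugate sign for grade k: (-1)^(k(k+1)/2)
Grade 1: (-1)^(1*2/2) = (-1)^1 = -1, coeff 1 -> -1
Grade 2: (-1)^(2*3/2) = (-1)^3 = -1, coeff -3 -> 3
Conjugated coefficients: -1, 3


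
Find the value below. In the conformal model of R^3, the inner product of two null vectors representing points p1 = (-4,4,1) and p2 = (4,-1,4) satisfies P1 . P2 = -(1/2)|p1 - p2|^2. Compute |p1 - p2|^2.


p1 - p2 = (-8, 5, -3)
|p1 - p2|^2 = (-8)^2 + 5^2 + (-3)^2
= 64 + 25 + 9
= 98


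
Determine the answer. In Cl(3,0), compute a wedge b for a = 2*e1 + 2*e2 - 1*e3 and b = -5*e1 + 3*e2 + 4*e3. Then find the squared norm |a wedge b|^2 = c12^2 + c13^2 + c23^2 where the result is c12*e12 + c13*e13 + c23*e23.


a wedge b = (a1*b2 - a2*b1)*e12 + (a1*b3 - a3*b1)*e13 + (a2*b3 - a3*b2)*e23
e12 coeff: 2*3 - 2*(-5) = 6 - (-10) = 16
e13 coeff: 2*4 - (-1)*(-5) = 8 - 5 = 3
e23 coeff: 2*4 - (-1)*3 = 8 - (-3) = 11
|a wedge b|^2 = 16^2 + 3^2 + 11^2
= 256 + 9 + 121
= 386


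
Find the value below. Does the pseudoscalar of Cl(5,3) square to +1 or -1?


The pseudoscalar I = e1...e_n (product of all n generators) of Cl(p,q) satisfies I^2 = (-1)^(q + n(n-1)/2).
p = 5, q = 3, n = p + q = 8
n(n-1)/2 = 8 * 7 / 2 = 28
Exponent = q + n(n-1)/2 = 3 + 28 = 31
I^2 = (-1)^31 = -1


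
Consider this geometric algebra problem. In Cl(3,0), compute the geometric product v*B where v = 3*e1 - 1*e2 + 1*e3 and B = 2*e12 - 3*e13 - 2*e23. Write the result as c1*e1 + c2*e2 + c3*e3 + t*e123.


vB has grade-1 (vector) and grade-3 (trivector) parts: vB = (v _| B) + (v ^ B).
Vector part <vB>_1:
  e1: -v2*b12 - v3*b13 = -(-1)*(2) - (1)*(-3) = 5
  e2: v1*b12 - v3*b23 = (3)*(2) - (1)*(-2) = 8
  e3: v1*b13 + v2*b23 = (3)*(-3) + (-1)*(-2) = -7
Trivector part <vB>_3:
  e123: v1*b23 - v2*b13 + v3*b12 = (3)*(-2) - (-1)*(-3) + (1)*(2) = -7
vB = 5*e1 + 8*e2 - 7*e3 - 7*e123


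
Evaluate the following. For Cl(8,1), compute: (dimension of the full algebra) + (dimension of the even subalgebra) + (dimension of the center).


n = 8 + 1 = 9
Total dim = 2^9 = 512
Even subalgebra dim = 2^8 = 256
n is odd, so center dim = 2
Sum = 512 + 256 + 2 = 770


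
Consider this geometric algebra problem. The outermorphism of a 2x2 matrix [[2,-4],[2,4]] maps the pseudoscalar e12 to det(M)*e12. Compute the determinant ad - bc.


The outermorphism of a linear map f sends e1^e2 to f(e1)^f(e2).
f(e1) = 2*e1 + 2*e2
f(e2) = -4*e1 + 4*e2
f(e1) ^ f(e2) = (2*e1 + 2*e2) ^ (-4*e1 + 4*e2)
= 2*4*e12 + 2*(-4)*e21
= (8 - (-8))*e12
= 16*e12
Coefficient = 16


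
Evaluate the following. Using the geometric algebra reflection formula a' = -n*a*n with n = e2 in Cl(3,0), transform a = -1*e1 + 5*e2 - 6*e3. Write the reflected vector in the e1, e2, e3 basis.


Reflection formula: a' = -n*a*n, with n = e2 (unit vector, n^2 = 1).
For reflection through hyperplane perp to e2:
The component along e2 flips sign, others stay.
a = (-1, 5, -6)
a' = (-1, -5, -6)
a' = -1*e1 - 5*e2 - 6*e3


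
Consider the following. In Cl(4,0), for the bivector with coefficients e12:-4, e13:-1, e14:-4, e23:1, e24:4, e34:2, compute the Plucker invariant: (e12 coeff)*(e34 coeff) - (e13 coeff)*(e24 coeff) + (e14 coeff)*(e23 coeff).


Plucker relation: af - be + cd
a*f = (-4)*2 = -8
b*e = (-1)*4 = -4
c*d = (-4)*1 = -4
af - be + cd = -8 - (-4) + (-4)
= -8


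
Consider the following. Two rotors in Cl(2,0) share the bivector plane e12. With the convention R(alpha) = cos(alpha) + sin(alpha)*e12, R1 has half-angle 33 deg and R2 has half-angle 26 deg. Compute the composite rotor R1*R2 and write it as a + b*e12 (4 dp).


Same-plane rotors commute and their half-angles add:
R1*R2 = cos(a1 + a2) + sin(a1 + a2)*e12.
a1 + a2 = 33 + 26 = 59 deg
cos(59 deg) = 0.5150
sin(59 deg) = 0.8572
R1*R2 = 0.5150 + 0.8572*e12


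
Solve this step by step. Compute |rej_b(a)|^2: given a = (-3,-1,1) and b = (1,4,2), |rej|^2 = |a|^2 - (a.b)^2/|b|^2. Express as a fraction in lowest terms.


|a|^2 = (-3)^2 + (-1)^2 + 1^2 = 11
|b|^2 = 1^2 + 4^2 + 2^2 = 21
a . b = (-3)*1 + (-1)*4 + 1*2 = -5
(a.b)^2 = (-5)^2 = 25
|rej|^2 = 11 - 25/21
= (231 - 25)/21
= 206/21
In lowest terms: 206/21


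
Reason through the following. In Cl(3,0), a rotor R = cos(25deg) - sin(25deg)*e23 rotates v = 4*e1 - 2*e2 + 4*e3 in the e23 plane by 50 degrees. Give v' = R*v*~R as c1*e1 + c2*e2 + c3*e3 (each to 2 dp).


Rotor R = cos(25deg) - sin(25deg)*e23
Rotation angle theta = 2 * 25 = 50 degrees in the e23 plane (e2 -> e3).
The component perpendicular to the plane (e1) is invariant: v'_1 = v1 = 4.00
cos(50deg) = 0.6428, sin(50deg) = 0.7660
v'_2 = v2*cos(theta) - v3*sin(theta) = -2*0.6428 - 4*0.7660 = -4.35
v'_3 = v2*sin(theta) + v3*cos(theta) = -2*0.7660 + 4*0.6428 = 1.04
v' = 4.00*e1 - 4.35*e2 + 1.04*e3


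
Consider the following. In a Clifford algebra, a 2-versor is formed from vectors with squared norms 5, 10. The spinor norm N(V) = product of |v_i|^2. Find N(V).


Spinor norm N(V) = |v1|^2 * |v2|^2 * ... * |v2|^2
= 5 * 10
Running product: 5, 50
N(V) = 50


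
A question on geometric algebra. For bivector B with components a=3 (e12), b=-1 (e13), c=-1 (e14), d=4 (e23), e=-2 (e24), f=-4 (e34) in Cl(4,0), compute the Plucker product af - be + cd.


Plucker relation: af - be + cd
a*f = 3*(-4) = -12
b*e = (-1)*(-2) = 2
c*d = (-1)*4 = -4
af - be + cd = -12 - 2 + (-4)
= -18


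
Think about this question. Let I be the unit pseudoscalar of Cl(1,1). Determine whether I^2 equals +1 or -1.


The pseudoscalar I = e1...e_n (product of all n generators) of Cl(p,q) satisfies I^2 = (-1)^(q + n(n-1)/2).
p = 1, q = 1, n = p + q = 2
n(n-1)/2 = 2 * 1 / 2 = 1
Exponent = q + n(n-1)/2 = 1 + 1 = 2
I^2 = (-1)^2 = +1


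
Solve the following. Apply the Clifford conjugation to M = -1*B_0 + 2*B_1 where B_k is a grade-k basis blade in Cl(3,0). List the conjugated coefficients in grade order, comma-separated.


Clifford conjugate sign for grade k: (-1)^(k(k+1)/2)
Grade 0: (-1)^(0*1/2) = (-1)^0 = 1, coeff -1 -> -1
Grade 1: (-1)^(1*2/2) = (-1)^1 = -1, coeff 2 -> -2
Conjugated coefficients: -1, -2


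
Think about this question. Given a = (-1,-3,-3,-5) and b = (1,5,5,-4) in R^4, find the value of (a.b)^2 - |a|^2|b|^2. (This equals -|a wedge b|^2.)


a . b = (-1)*1 + (-3)*5 + (-3)*5 + (-5)*(-4)
= -1 + (-15) + (-15) + 20 = -11
|a|^2 = (-1)^2 + (-3)^2 + (-3)^2 + (-5)^2 = 44
|b|^2 = 1^2 + 5^2 + 5^2 + (-4)^2 = 67
(a.b)^2 = (-11)^2 = 121
|a|^2 * |b|^2 = 44 * 67 = 2948
Result = 121 - 2948 = -2827


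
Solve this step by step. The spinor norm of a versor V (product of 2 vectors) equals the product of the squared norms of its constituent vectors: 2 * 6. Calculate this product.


Spinor norm N(V) = |v1|^2 * |v2|^2 * ... * |v2|^2
= 2 * 6
Running product: 2, 12
N(V) = 12


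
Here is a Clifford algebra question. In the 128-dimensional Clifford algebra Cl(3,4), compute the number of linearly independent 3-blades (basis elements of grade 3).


Number of grade-k basis blades in Cl(p,q) with n = p + q is C(n, k).
n = 3 + 4 = 7
C(7, 3) = 7! / (3! * 4!)
= 5040 / (6 * 24)
= 35


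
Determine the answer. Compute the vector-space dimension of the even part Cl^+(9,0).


Even subalgebra dimension = 2^(n-1)
n = 9 + 0 = 9
2^(9 - 1) = 2^8 = 256
Verification: sum of C(9,k) for even k = 1 + 36 + 126 + 84 + 9 = 256
Result = 256


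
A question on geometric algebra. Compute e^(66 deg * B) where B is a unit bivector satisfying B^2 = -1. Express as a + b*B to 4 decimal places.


For a unit bivector B with B^2 = -1, the exponential series gives
e^(theta*B) = cos(theta) + sin(theta)*B (the GA analogue of Euler's formula).
theta = 66 degrees = 1.151917 rad
cos(66 deg) = 0.4067
sin(66 deg) = 0.9135
exp(theta*B) = 0.4067 + 0.9135*B


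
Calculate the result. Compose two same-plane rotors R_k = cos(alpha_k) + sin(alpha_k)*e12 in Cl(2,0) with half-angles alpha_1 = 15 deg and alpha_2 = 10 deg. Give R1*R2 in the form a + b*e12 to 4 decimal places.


Same-plane rotors commute and their half-angles add:
R1*R2 = cos(a1 + a2) + sin(a1 + a2)*e12.
a1 + a2 = 15 + 10 = 25 deg
cos(25 deg) = 0.9063
sin(25 deg) = 0.4226
R1*R2 = 0.9063 + 0.4226*e12


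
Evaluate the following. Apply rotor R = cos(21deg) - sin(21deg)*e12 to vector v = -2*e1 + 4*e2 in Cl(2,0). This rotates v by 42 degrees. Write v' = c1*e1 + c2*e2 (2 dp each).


Rotor R = cos(21deg) - sin(21deg)*e12
Rotation angle theta = 2 * 21 = 42 degrees
v' = R*v*~R rotates v by theta.
cos(42deg) = 0.7431, sin(42deg) = 0.6691
v'_1 = -2*cos(42deg) - 4*sin(42deg)
= -2*0.7431 - 4*0.6691
= -4.16
v'_2 = -2*sin(42deg) + 4*cos(42deg)
= -2*0.6691 + 4*0.7431
= 1.63
v' = -4.16*e1 + 1.63*e2


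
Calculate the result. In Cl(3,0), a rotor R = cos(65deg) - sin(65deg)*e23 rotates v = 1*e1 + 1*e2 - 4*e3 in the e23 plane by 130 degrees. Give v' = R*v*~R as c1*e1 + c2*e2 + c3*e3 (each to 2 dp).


Rotor R = cos(65deg) - sin(65deg)*e23
Rotation angle theta = 2 * 65 = 130 degrees in the e23 plane (e2 -> e3).
The component perpendicular to the plane (e1) is invariant: v'_1 = v1 = 1.00
cos(130deg) = -0.6428, sin(130deg) = 0.7660
v'_2 = v2*cos(theta) - v3*sin(theta) = 1*(-0.6428) - (-4)*0.7660 = 2.42
v'_3 = v2*sin(theta) + v3*cos(theta) = 1*0.7660 + (-4)*(-0.6428) = 3.34
v' = 1.00*e1 + 2.42*e2 + 3.34*e3


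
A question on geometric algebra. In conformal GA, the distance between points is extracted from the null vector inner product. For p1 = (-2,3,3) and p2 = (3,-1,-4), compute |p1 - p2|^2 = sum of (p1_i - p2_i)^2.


p1 - p2 = (-5, 4, 7)
|p1 - p2|^2 = (-5)^2 + 4^2 + 7^2
= 25 + 16 + 49
= 90


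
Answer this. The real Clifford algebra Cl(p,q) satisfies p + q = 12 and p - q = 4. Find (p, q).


We need p + q = 12 and p - q = 4.
Adding: 2p = 12 + 4 = 16, so p = 8.
Then q = 12 - 8 = 4.
(p, q) = (8, 4)


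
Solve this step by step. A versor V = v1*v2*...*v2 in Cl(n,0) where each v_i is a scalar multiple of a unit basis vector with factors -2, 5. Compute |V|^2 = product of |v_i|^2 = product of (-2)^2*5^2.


Each vector v_i has |v_i|^2 = s_i^2
Squared scales: (-2)^2 = 4, 5^2 = 25
|V|^2 = 4 * 25
= 100


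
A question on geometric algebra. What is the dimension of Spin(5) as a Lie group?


Spin(n) double-covers SO(n); both have Lie algebra so(n) of dimension n(n-1)/2.
n = 5
n(n-1) = 5 * 4 = 20
dim Spin(5) = 20/2 = 10


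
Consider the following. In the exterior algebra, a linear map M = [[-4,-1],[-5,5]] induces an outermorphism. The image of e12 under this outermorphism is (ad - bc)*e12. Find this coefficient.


The outermorphism of a linear map f sends e1^e2 to f(e1)^f(e2).
f(e1) = -4*e1 - 5*e2
f(e2) = -1*e1 + 5*e2
f(e1) ^ f(e2) = (-4*e1 - 5*e2) ^ (-1*e1 + 5*e2)
= (-4)*5*e12 + (-5)*(-1)*e21
= (-20 - 5)*e12
= -25*e12
Coefficient = -25


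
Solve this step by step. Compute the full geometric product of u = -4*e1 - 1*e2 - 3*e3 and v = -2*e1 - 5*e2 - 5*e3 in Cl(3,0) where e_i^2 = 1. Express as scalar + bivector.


In Cl(3,0): e_i^2 = 1, e_ie_j = -e_je_i for i != j.
Scalar part = u . v = (-4)*(-2) + (-1)*(-5) + (-3)*(-5)
= 8 + 5 + 15 = 28
e12 coeff = (-4)*(-5) - (-1)*(-2) = 20 - 2 = 18
e13 coeff = (-4)*(-5) - (-3)*(-2) = 20 - 6 = 14
e23 coeff = (-1)*(-5) - (-3)*(-5) = 5 - 15 = -10
uv = 28 + 18*e12 + 14*e13 - 10*e23


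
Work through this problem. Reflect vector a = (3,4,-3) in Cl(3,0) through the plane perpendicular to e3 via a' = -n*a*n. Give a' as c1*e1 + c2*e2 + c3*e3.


Reflection formula: a' = -n*a*n, with n = e3 (unit vector, n^2 = 1).
For reflection through hyperplane perp to e3:
The component along e3 flips sign, others stay.
a = (3, 4, -3)
a' = (3, 4, 3)
a' = 3*e1 + 4*e2 + 3*e3


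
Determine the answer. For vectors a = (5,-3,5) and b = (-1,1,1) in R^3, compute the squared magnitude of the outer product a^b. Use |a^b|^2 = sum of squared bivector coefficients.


a wedge b = (a1*b2 - a2*b1)*e12 + (a1*b3 - a3*b1)*e13 + (a2*b3 - a3*b2)*e23
e12 coeff: 5*1 - (-3)*(-1) = 5 - 3 = 2
e13 coeff: 5*1 - 5*(-1) = 5 - (-5) = 10
e23 coeff: (-3)*1 - 5*1 = -3 - 5 = -8
|a wedge b|^2 = 2^2 + 10^2 + (-8)^2
= 4 + 100 + 64
= 168


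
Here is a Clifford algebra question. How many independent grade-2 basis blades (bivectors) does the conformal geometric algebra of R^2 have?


The conformal model of R^2 uses Cl(3,1) with m = 2 + 2 = 4 generators.
Number of grade-2 blades = C(m, 2) = C(4, 2)
= 4*3/2 = 6


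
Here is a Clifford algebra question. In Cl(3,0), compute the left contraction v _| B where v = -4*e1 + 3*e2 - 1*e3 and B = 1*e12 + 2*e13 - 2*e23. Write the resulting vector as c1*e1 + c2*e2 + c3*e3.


Left contraction v _| B = <vB>_1 (grade-1 part of the geometric product vB).
Using e1_|e12 = e2, e2_|e12 = -e1, e1_|e13 = e3, e3_|e13 = -e1, e2_|e23 = e3, e3_|e23 = -e2:
e1 coeff: -v2*b12 - v3*b13 = -(3)*(1) - (-1)*(2) = -1
e2 coeff: v1*b12 - v3*b23 = (-4)*(1) - (-1)*(-2) = -6
e3 coeff: v1*b13 + v2*b23 = (-4)*(2) + (3)*(-2) = -14
v _| B = -1*e1 - 6*e2 - 14*e3


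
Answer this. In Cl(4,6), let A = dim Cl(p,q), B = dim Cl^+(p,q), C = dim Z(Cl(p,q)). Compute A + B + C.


n = 4 + 6 = 10
Total dim = 2^10 = 1024
Even subalgebra dim = 2^9 = 512
n is even, so center dim = 1
Sum = 1024 + 512 + 1 = 1537


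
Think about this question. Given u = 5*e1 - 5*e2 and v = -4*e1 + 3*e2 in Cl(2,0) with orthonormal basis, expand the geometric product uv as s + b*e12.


Expand: (5*e1 - 5*e2)(-4*e1 + 3*e2)
= 5*(-4)*e1e1 + 5*3*e1e2 + (-5)*(-4)*e2e1 + (-5)*3*e2e2
Using e1^2 = e2^2 = 1, e2e1 = -e1e2:
Scalar part s = 5*(-4) + (-5)*3 = -20 + (-15) = -35
Bivector part b = 5*3 - (-5)*(-4) = 15 - 20 = -5
uv = -35 - 5*e12


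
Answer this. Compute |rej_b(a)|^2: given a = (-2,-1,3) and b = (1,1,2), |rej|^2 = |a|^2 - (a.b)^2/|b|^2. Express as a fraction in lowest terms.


|a|^2 = (-2)^2 + (-1)^2 + 3^2 = 14
|b|^2 = 1^2 + 1^2 + 2^2 = 6
a . b = (-2)*1 + (-1)*1 + 3*2 = 3
(a.b)^2 = 3^2 = 9
|rej|^2 = 14 - 9/6
= (84 - 9)/6
= 75/6
In lowest terms: 25/2


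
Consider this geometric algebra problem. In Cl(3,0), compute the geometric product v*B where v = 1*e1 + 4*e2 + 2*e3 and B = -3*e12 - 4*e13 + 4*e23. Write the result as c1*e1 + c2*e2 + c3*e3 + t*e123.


vB has grade-1 (vector) and grade-3 (trivector) parts: vB = (v _| B) + (v ^ B).
Vector part <vB>_1:
  e1: -v2*b12 - v3*b13 = -(4)*(-3) - (2)*(-4) = 20
  e2: v1*b12 - v3*b23 = (1)*(-3) - (2)*(4) = -11
  e3: v1*b13 + v2*b23 = (1)*(-4) + (4)*(4) = 12
Trivector part <vB>_3:
  e123: v1*b23 - v2*b13 + v3*b12 = (1)*(4) - (4)*(-4) + (2)*(-3) = 14
vB = 20*e1 - 11*e2 + 12*e3 + 14*e123


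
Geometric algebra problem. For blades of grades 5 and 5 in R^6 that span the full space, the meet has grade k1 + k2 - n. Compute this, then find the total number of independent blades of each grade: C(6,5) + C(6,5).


Meet grade = grade(A) + grade(B) - n
= 5 + 5 - 6 = 4
C(6,5) = 6
C(6,5) = 6
dim_A + dim_B = 6 + 6 = 12


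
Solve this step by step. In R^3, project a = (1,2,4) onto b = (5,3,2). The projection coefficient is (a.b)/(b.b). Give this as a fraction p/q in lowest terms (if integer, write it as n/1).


Projection coefficient = (a . b) / (b . b)
a . b = 1*5 + 2*3 + 4*2
= 5 + 6 + 8 = 19
b . b = 5^2 + 3^2 + 2^2
= 25 + 9 + 4 = 38
Coefficient = 19/38
In lowest terms: 1/2


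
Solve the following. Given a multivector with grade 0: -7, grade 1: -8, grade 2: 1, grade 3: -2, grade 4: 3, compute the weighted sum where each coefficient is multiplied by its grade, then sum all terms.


Grade-weighted sum = sum of grade_k * coefficient_k
0*(-7) = 0
1*(-8) = -8
2*1 = 2
3*(-2) = -6
4*3 = 12
Total = 0 + (-8) + 2 + (-6) + 12 = 0


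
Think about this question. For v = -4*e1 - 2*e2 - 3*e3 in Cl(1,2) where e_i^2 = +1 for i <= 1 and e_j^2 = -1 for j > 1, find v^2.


v^2 = sum of c_i^2 * e_i^2
Positive signature terms (e_i^2 = +1): (-4)^2 = 16
Negative signature terms (e_j^2 = -1): (-2)^2 + (-3)^2 = 13
v^2 = 16 - 13 = 3


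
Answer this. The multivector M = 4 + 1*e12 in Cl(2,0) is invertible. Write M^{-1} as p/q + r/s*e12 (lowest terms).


M = 4 + 1*e12, where e12^2 = -1.
Since M commutes with its reverse ~M = a - b*e12, M * ~M = a^2 - b^2*e12^2 = a^2 + b^2.
So M^{-1} = ~M / (a^2 + b^2) = (a - b*e12)/(a^2 + b^2).
a^2 + b^2 = 16 + 1 = 17
Scalar part = 4/17 = 4/17
Bivector coeff = -1/17 = -1/17
M^{-1} = 4/17 - 1/17*e12


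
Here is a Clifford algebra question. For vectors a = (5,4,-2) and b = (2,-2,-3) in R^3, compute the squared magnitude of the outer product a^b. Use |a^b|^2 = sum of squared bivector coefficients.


a wedge b = (a1*b2 - a2*b1)*e12 + (a1*b3 - a3*b1)*e13 + (a2*b3 - a3*b2)*e23
e12 coeff: 5*(-2) - 4*2 = -10 - 8 = -18
e13 coeff: 5*(-3) - (-2)*2 = -15 - (-4) = -11
e23 coeff: 4*(-3) - (-2)*(-2) = -12 - 4 = -16
|a wedge b|^2 = (-18)^2 + (-11)^2 + (-16)^2
= 324 + 121 + 256
= 701


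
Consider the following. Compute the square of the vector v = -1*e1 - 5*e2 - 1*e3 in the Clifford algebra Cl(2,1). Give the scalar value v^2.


v^2 = sum of c_i^2 * e_i^2
Positive signature terms (e_i^2 = +1): (-1)^2 + (-5)^2 = 26
Negative signature terms (e_j^2 = -1): (-1)^2 = 1
v^2 = 26 - 1 = 25


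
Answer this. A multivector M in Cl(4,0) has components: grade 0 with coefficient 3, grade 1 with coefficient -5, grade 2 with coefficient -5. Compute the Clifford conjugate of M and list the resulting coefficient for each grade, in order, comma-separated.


Clifford conjugate sign for grade k: (-1)^(k(k+1)/2)
Grade 0: (-1)^(0*1/2) = (-1)^0 = 1, coeff 3 -> 3
Grade 1: (-1)^(1*2/2) = (-1)^1 = -1, coeff -5 -> 5
Grade 2: (-1)^(2*3/2) = (-1)^3 = -1, coeff -5 -> 5
Conjugated coefficients: 3, 5, 5


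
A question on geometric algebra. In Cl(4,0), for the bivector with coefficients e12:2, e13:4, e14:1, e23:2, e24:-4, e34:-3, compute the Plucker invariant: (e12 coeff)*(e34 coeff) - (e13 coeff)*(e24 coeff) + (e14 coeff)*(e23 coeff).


Plucker relation: af - be + cd
a*f = 2*(-3) = -6
b*e = 4*(-4) = -16
c*d = 1*2 = 2
af - be + cd = -6 - (-16) + 2
= 12


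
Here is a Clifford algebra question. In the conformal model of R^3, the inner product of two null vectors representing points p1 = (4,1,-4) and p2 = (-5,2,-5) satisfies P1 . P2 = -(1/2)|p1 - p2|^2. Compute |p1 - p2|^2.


p1 - p2 = (9, -1, 1)
|p1 - p2|^2 = 9^2 + (-1)^2 + 1^2
= 81 + 1 + 1
= 83


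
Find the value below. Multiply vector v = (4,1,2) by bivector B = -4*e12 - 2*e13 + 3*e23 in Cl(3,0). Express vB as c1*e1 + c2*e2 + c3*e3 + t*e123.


vB has grade-1 (vector) and grade-3 (trivector) parts: vB = (v _| B) + (v ^ B).
Vector part <vB>_1:
  e1: -v2*b12 - v3*b13 = -(1)*(-4) - (2)*(-2) = 8
  e2: v1*b12 - v3*b23 = (4)*(-4) - (2)*(3) = -22
  e3: v1*b13 + v2*b23 = (4)*(-2) + (1)*(3) = -5
Trivector part <vB>_3:
  e123: v1*b23 - v2*b13 + v3*b12 = (4)*(3) - (1)*(-2) + (2)*(-4) = 6
vB = 8*e1 - 22*e2 - 5*e3 + 6*e123


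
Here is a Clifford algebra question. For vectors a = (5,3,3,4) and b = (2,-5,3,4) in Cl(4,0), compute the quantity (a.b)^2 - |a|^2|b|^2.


a . b = 5*2 + 3*(-5) + 3*3 + 4*4
= 10 + (-15) + 9 + 16 = 20
|a|^2 = 5^2 + 3^2 + 3^2 + 4^2 = 59
|b|^2 = 2^2 + (-5)^2 + 3^2 + 4^2 = 54
(a.b)^2 = 20^2 = 400
|a|^2 * |b|^2 = 59 * 54 = 3186
Result = 400 - 3186 = -2786


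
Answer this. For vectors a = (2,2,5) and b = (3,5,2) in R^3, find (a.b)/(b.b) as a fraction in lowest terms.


Projection coefficient = (a . b) / (b . b)
a . b = 2*3 + 2*5 + 5*2
= 6 + 10 + 10 = 26
b . b = 3^2 + 5^2 + 2^2
= 9 + 25 + 4 = 38
Coefficient = 26/38
In lowest terms: 13/19


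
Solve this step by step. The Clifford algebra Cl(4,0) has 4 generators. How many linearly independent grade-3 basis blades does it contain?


Number of grade-k basis blades in Cl(p,q) with n = p + q is C(n, k).
n = 4 + 0 = 4
C(4, 3) = 4! / (3! * 1!)
= 24 / (6 * 1)
= 4


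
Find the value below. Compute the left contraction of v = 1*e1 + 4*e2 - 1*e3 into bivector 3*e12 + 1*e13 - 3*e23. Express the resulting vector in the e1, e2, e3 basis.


Left contraction v _| B = <vB>_1 (grade-1 part of the geometric product vB).
Using e1_|e12 = e2, e2_|e12 = -e1, e1_|e13 = e3, e3_|e13 = -e1, e2_|e23 = e3, e3_|e23 = -e2:
e1 coeff: -v2*b12 - v3*b13 = -(4)*(3) - (-1)*(1) = -11
e2 coeff: v1*b12 - v3*b23 = (1)*(3) - (-1)*(-3) = 0
e3 coeff: v1*b13 + v2*b23 = (1)*(1) + (4)*(-3) = -11
v _| B = -11*e1 + 0*e2 - 11*e3


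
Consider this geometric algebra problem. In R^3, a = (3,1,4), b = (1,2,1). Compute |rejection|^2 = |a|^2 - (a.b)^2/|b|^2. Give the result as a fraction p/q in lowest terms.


|a|^2 = 3^2 + 1^2 + 4^2 = 26
|b|^2 = 1^2 + 2^2 + 1^2 = 6
a . b = 3*1 + 1*2 + 4*1 = 9
(a.b)^2 = 9^2 = 81
|rej|^2 = 26 - 81/6
= (156 - 81)/6
= 75/6
In lowest terms: 25/2


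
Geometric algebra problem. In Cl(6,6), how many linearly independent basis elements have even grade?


Even subalgebra dimension = 2^(n-1)
n = 6 + 6 = 12
2^(12 - 1) = 2^11 = 2048
Verification: sum of C(12,k) for even k = 1 + 66 + 495 + 924 + 495 + 66 + 1 = 2048
Result = 2048


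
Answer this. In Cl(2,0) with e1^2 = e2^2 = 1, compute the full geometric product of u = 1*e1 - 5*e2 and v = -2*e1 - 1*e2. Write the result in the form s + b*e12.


Expand: (1*e1 - 5*e2)(-2*e1 - 1*e2)
= 1*(-2)*e1e1 + 1*(-1)*e1e2 + (-5)*(-2)*e2e1 + (-5)*(-1)*e2e2
Using e1^2 = e2^2 = 1, e2e1 = -e1e2:
Scalar part s = 1*(-2) + (-5)*(-1) = -2 + 5 = 3
Bivector part b = 1*(-1) - (-5)*(-2) = -1 - 10 = -11
uv = 3 - 11*e12


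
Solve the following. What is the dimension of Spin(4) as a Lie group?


Spin(n) double-covers SO(n); both have Lie algebra so(n) of dimension n(n-1)/2.
n = 4
n(n-1) = 4 * 3 = 12
dim Spin(4) = 12/2 = 6


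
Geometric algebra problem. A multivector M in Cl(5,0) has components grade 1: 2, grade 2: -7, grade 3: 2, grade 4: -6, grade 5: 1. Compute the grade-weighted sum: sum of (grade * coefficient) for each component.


Grade-weighted sum = sum of grade_k * coefficient_k
1*2 = 2
2*(-7) = -14
3*2 = 6
4*(-6) = -24
5*1 = 5
Total = 2 + (-14) + 6 + (-24) + 5 = -25


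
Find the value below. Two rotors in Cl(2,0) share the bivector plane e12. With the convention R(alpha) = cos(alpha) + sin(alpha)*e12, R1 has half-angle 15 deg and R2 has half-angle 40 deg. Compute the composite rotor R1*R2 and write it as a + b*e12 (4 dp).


Same-plane rotors commute and their half-angles add:
R1*R2 = cos(a1 + a2) + sin(a1 + a2)*e12.
a1 + a2 = 15 + 40 = 55 deg
cos(55 deg) = 0.5736
sin(55 deg) = 0.8192
R1*R2 = 0.5736 + 0.8192*e12


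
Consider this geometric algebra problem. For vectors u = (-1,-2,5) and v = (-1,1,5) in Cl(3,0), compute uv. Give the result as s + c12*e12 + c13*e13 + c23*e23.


In Cl(3,0): e_i^2 = 1, e_ie_j = -e_je_i for i != j.
Scalar part = u . v = (-1)*(-1) + (-2)*1 + 5*5
= 1 + (-2) + 25 = 24
e12 coeff = (-1)*1 - (-2)*(-1) = -1 - 2 = -3
e13 coeff = (-1)*5 - 5*(-1) = -5 - (-5) = 0
e23 coeff = (-2)*5 - 5*1 = -10 - 5 = -15
uv = 24 - 3*e12 + 0*e13 - 15*e23
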